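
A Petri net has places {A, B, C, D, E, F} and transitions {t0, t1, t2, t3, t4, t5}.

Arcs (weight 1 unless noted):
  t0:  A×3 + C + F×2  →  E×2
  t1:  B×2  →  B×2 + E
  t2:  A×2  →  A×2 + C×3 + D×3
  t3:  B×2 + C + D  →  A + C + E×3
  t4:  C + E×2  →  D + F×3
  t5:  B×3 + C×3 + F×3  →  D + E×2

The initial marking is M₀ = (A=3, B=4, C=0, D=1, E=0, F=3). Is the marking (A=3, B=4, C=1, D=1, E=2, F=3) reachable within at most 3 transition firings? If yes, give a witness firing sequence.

depth 0: 1 marking
depth 1: 3 markings reached so far
depth 2: 9 markings reached so far
depth 3: 23 markings reached so far
target is not among the 23 markings reachable within 3 steps

NO — not reachable within 3 firings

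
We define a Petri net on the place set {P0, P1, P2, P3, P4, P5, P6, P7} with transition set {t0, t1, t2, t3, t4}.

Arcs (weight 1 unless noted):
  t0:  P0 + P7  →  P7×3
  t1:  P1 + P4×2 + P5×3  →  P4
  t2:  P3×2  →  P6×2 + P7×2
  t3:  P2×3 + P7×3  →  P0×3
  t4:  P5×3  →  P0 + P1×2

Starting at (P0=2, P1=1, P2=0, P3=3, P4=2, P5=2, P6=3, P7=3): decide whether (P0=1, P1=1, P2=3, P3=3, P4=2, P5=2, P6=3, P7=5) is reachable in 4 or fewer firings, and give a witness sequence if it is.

NO — not reachable within 4 firings

depth 0: 1 marking
depth 1: 3 markings reached so far
depth 2: 5 markings reached so far
depth 3: 6 markings reached so far
depth 4: 6 markings reached so far
(frontier empty at depth 4; search complete)
target is not among the 6 markings reachable within 4 steps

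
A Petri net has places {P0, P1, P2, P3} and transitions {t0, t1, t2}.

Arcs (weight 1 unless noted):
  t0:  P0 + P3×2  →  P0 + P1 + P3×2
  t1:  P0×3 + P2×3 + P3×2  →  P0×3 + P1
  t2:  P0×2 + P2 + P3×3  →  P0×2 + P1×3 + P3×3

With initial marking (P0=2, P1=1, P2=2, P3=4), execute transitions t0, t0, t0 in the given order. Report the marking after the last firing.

step 1: fire t0:  (P0=2, P1=1, P2=2, P3=4) → (P0=2, P1=2, P2=2, P3=4)
step 2: fire t0:  (P0=2, P1=2, P2=2, P3=4) → (P0=2, P1=3, P2=2, P3=4)
step 3: fire t0:  (P0=2, P1=3, P2=2, P3=4) → (P0=2, P1=4, P2=2, P3=4)

(P0=2, P1=4, P2=2, P3=4)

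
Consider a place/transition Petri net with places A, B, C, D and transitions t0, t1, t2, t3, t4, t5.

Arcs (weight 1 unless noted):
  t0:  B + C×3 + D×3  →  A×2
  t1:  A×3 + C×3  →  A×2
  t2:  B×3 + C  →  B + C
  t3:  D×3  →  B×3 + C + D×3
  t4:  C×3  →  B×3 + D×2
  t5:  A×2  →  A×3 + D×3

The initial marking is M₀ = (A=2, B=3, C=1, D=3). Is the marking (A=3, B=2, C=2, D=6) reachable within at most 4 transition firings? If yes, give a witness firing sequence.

step 1: fire t2:  (A=2, B=3, C=1, D=3) → (A=2, B=1, C=1, D=3)
step 2: fire t3:  (A=2, B=1, C=1, D=3) → (A=2, B=4, C=2, D=3)
step 3: fire t2:  (A=2, B=4, C=2, D=3) → (A=2, B=2, C=2, D=3)
step 4: fire t5:  (A=2, B=2, C=2, D=3) → (A=3, B=2, C=2, D=6)

YES — reachable via ⟨t2, t3, t2, t5⟩ (4 firings)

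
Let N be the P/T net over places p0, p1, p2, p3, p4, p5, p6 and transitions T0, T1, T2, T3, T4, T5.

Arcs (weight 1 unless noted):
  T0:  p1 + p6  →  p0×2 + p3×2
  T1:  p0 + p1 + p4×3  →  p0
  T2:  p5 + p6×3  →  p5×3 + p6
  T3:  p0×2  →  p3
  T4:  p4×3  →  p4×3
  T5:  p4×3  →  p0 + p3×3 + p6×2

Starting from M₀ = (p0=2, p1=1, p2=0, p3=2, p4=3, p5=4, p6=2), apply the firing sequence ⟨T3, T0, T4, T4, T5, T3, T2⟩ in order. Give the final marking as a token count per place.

(p0=1, p1=0, p2=0, p3=9, p4=0, p5=6, p6=1)

step 1: fire T3:  (p0=2, p1=1, p2=0, p3=2, p4=3, p5=4, p6=2) → (p0=0, p1=1, p2=0, p3=3, p4=3, p5=4, p6=2)
step 2: fire T0:  (p0=0, p1=1, p2=0, p3=3, p4=3, p5=4, p6=2) → (p0=2, p1=0, p2=0, p3=5, p4=3, p5=4, p6=1)
step 3: fire T4:  (p0=2, p1=0, p2=0, p3=5, p4=3, p5=4, p6=1) → (p0=2, p1=0, p2=0, p3=5, p4=3, p5=4, p6=1)
step 4: fire T4:  (p0=2, p1=0, p2=0, p3=5, p4=3, p5=4, p6=1) → (p0=2, p1=0, p2=0, p3=5, p4=3, p5=4, p6=1)
step 5: fire T5:  (p0=2, p1=0, p2=0, p3=5, p4=3, p5=4, p6=1) → (p0=3, p1=0, p2=0, p3=8, p4=0, p5=4, p6=3)
step 6: fire T3:  (p0=3, p1=0, p2=0, p3=8, p4=0, p5=4, p6=3) → (p0=1, p1=0, p2=0, p3=9, p4=0, p5=4, p6=3)
step 7: fire T2:  (p0=1, p1=0, p2=0, p3=9, p4=0, p5=4, p6=3) → (p0=1, p1=0, p2=0, p3=9, p4=0, p5=6, p6=1)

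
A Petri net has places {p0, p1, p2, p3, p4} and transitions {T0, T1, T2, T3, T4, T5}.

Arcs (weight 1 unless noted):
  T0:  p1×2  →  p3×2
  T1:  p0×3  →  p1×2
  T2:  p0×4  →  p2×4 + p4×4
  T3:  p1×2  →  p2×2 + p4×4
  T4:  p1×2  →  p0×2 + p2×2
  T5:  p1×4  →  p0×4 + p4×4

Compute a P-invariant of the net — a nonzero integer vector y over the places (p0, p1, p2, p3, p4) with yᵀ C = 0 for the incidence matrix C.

Incidence matrix C (rows=places, cols=transitions):
       T0   T1   T2   T3   T4   T5
   p0   0   -3   -4    0    2    4
   p1  -2    2    0   -2   -2   -4
   p2   0    0    4    2    2    0
   p3   2    0    0    0    0    0
   p4   0    0    4    4    0    4

Candidate y = [2, 3, 1, 3, 1]; check y·C column-wise:
  col T0: 2·0 + 3·-2 + 1·0 + 3·2 + 1·0 = 0
  col T1: 2·-3 + 3·2 + 1·0 + 3·0 + 1·0 = 0
  col T2: 2·-4 + 3·0 + 1·4 + 3·0 + 1·4 = 0
  col T3: 2·0 + 3·-2 + 1·2 + 3·0 + 1·4 = 0
  col T4: 2·2 + 3·-2 + 1·2 + 3·0 + 1·0 = 0
  col T5: 2·4 + 3·-4 + 1·0 + 3·0 + 1·4 = 0

y = (p0:2, p1:3, p2:1, p3:3, p4:1)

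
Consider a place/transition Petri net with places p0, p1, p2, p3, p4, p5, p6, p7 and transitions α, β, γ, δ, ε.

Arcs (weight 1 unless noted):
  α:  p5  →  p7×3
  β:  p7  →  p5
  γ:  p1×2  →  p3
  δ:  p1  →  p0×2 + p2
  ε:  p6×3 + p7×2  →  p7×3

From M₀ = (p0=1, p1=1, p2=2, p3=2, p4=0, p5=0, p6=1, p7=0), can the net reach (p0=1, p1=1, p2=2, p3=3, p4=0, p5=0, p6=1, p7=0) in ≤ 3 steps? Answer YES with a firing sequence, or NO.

depth 0: 1 marking
depth 1: 2 markings reached so far
depth 2: 2 markings reached so far
(frontier empty at depth 2; search complete)
target is not among the 2 markings reachable within 3 steps

NO — not reachable within 3 firings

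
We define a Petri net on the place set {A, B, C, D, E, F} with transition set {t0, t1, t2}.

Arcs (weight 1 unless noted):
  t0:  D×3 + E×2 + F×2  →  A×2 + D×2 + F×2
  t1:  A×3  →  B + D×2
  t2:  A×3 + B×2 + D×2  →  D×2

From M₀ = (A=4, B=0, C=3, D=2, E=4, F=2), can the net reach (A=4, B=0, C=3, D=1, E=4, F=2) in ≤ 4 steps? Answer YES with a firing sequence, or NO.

depth 0: 1 marking
depth 1: 2 markings reached so far
depth 2: 3 markings reached so far
depth 3: 5 markings reached so far
depth 4: 6 markings reached so far
target is not among the 6 markings reachable within 4 steps

NO — not reachable within 4 firings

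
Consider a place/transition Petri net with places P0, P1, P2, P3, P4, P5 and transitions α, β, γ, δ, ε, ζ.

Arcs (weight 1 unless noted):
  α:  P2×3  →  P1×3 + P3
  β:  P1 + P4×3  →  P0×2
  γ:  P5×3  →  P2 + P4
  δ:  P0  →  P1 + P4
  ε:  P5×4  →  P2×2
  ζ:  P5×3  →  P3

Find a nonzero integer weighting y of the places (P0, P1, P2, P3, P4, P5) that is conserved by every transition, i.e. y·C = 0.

y = (P0:2, P1:1, P2:2, P3:3, P4:1, P5:1)

Incidence matrix C (rows=places, cols=transitions):
        α    β    γ    δ    ε    ζ
   P0   0    2    0   -1    0    0
   P1   3   -1    0    1    0    0
   P2  -3    0    1    0    2    0
   P3   1    0    0    0    0    1
   P4   0   -3    1    1    0    0
   P5   0    0   -3    0   -4   -3

Candidate y = [2, 1, 2, 3, 1, 1]; check y·C column-wise:
  col α: 2·0 + 1·3 + 2·-3 + 3·1 + 1·0 + 1·0 = 0
  col β: 2·2 + 1·-1 + 2·0 + 3·0 + 1·-3 + 1·0 = 0
  col γ: 2·0 + 1·0 + 2·1 + 3·0 + 1·1 + 1·-3 = 0
  col δ: 2·-1 + 1·1 + 2·0 + 3·0 + 1·1 + 1·0 = 0
  col ε: 2·0 + 1·0 + 2·2 + 3·0 + 1·0 + 1·-4 = 0
  col ζ: 2·0 + 1·0 + 2·0 + 3·1 + 1·0 + 1·-3 = 0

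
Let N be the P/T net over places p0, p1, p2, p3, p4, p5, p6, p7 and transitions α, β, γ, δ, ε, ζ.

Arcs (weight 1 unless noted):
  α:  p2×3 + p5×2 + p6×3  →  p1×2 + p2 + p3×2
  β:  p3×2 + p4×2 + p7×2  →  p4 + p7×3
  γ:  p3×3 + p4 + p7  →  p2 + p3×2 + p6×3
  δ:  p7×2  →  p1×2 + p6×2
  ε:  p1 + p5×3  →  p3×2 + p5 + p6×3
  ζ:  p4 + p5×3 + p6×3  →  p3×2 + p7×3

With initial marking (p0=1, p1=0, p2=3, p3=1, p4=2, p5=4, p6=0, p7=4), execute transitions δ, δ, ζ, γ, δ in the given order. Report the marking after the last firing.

(p0=1, p1=6, p2=4, p3=2, p4=0, p5=1, p6=6, p7=0)

step 1: fire δ:  (p0=1, p1=0, p2=3, p3=1, p4=2, p5=4, p6=0, p7=4) → (p0=1, p1=2, p2=3, p3=1, p4=2, p5=4, p6=2, p7=2)
step 2: fire δ:  (p0=1, p1=2, p2=3, p3=1, p4=2, p5=4, p6=2, p7=2) → (p0=1, p1=4, p2=3, p3=1, p4=2, p5=4, p6=4, p7=0)
step 3: fire ζ:  (p0=1, p1=4, p2=3, p3=1, p4=2, p5=4, p6=4, p7=0) → (p0=1, p1=4, p2=3, p3=3, p4=1, p5=1, p6=1, p7=3)
step 4: fire γ:  (p0=1, p1=4, p2=3, p3=3, p4=1, p5=1, p6=1, p7=3) → (p0=1, p1=4, p2=4, p3=2, p4=0, p5=1, p6=4, p7=2)
step 5: fire δ:  (p0=1, p1=4, p2=4, p3=2, p4=0, p5=1, p6=4, p7=2) → (p0=1, p1=6, p2=4, p3=2, p4=0, p5=1, p6=6, p7=0)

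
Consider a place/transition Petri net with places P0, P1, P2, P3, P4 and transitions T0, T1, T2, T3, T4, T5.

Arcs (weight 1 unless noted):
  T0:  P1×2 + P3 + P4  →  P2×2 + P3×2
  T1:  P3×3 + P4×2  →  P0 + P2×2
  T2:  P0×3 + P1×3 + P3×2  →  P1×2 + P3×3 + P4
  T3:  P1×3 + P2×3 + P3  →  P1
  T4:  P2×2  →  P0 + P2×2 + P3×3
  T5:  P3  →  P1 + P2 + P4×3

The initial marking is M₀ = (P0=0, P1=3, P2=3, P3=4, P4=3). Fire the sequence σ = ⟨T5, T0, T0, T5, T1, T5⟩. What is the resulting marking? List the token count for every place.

(P0=1, P1=2, P2=12, P3=0, P4=8)

step 1: fire T5:  (P0=0, P1=3, P2=3, P3=4, P4=3) → (P0=0, P1=4, P2=4, P3=3, P4=6)
step 2: fire T0:  (P0=0, P1=4, P2=4, P3=3, P4=6) → (P0=0, P1=2, P2=6, P3=4, P4=5)
step 3: fire T0:  (P0=0, P1=2, P2=6, P3=4, P4=5) → (P0=0, P1=0, P2=8, P3=5, P4=4)
step 4: fire T5:  (P0=0, P1=0, P2=8, P3=5, P4=4) → (P0=0, P1=1, P2=9, P3=4, P4=7)
step 5: fire T1:  (P0=0, P1=1, P2=9, P3=4, P4=7) → (P0=1, P1=1, P2=11, P3=1, P4=5)
step 6: fire T5:  (P0=1, P1=1, P2=11, P3=1, P4=5) → (P0=1, P1=2, P2=12, P3=0, P4=8)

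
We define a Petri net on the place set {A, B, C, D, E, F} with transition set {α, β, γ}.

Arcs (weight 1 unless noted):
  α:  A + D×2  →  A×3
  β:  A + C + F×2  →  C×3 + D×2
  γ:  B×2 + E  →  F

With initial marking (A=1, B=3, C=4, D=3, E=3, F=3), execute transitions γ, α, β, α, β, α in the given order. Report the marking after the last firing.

(A=5, B=1, C=8, D=1, E=2, F=0)

step 1: fire γ:  (A=1, B=3, C=4, D=3, E=3, F=3) → (A=1, B=1, C=4, D=3, E=2, F=4)
step 2: fire α:  (A=1, B=1, C=4, D=3, E=2, F=4) → (A=3, B=1, C=4, D=1, E=2, F=4)
step 3: fire β:  (A=3, B=1, C=4, D=1, E=2, F=4) → (A=2, B=1, C=6, D=3, E=2, F=2)
step 4: fire α:  (A=2, B=1, C=6, D=3, E=2, F=2) → (A=4, B=1, C=6, D=1, E=2, F=2)
step 5: fire β:  (A=4, B=1, C=6, D=1, E=2, F=2) → (A=3, B=1, C=8, D=3, E=2, F=0)
step 6: fire α:  (A=3, B=1, C=8, D=3, E=2, F=0) → (A=5, B=1, C=8, D=1, E=2, F=0)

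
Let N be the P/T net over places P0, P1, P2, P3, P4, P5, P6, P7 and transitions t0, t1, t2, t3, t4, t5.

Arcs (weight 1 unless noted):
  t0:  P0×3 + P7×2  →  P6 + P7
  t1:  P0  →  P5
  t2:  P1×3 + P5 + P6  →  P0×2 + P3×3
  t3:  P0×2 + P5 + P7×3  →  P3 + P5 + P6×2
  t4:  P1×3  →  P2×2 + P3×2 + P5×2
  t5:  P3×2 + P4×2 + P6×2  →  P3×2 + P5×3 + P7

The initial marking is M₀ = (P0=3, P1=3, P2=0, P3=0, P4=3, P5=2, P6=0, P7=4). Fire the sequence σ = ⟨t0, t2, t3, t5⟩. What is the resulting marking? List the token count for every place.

(P0=0, P1=0, P2=0, P3=4, P4=1, P5=4, P6=0, P7=1)

step 1: fire t0:  (P0=3, P1=3, P2=0, P3=0, P4=3, P5=2, P6=0, P7=4) → (P0=0, P1=3, P2=0, P3=0, P4=3, P5=2, P6=1, P7=3)
step 2: fire t2:  (P0=0, P1=3, P2=0, P3=0, P4=3, P5=2, P6=1, P7=3) → (P0=2, P1=0, P2=0, P3=3, P4=3, P5=1, P6=0, P7=3)
step 3: fire t3:  (P0=2, P1=0, P2=0, P3=3, P4=3, P5=1, P6=0, P7=3) → (P0=0, P1=0, P2=0, P3=4, P4=3, P5=1, P6=2, P7=0)
step 4: fire t5:  (P0=0, P1=0, P2=0, P3=4, P4=3, P5=1, P6=2, P7=0) → (P0=0, P1=0, P2=0, P3=4, P4=1, P5=4, P6=0, P7=1)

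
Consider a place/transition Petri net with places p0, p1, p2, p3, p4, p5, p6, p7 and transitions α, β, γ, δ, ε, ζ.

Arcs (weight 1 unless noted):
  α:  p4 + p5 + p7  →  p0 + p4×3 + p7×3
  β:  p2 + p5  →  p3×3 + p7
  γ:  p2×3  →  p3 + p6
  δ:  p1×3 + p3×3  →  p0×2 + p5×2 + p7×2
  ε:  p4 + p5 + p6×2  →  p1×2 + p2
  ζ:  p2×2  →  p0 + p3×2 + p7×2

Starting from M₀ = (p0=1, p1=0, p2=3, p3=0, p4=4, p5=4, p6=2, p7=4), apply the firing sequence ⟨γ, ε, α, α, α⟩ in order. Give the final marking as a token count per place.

step 1: fire γ:  (p0=1, p1=0, p2=3, p3=0, p4=4, p5=4, p6=2, p7=4) → (p0=1, p1=0, p2=0, p3=1, p4=4, p5=4, p6=3, p7=4)
step 2: fire ε:  (p0=1, p1=0, p2=0, p3=1, p4=4, p5=4, p6=3, p7=4) → (p0=1, p1=2, p2=1, p3=1, p4=3, p5=3, p6=1, p7=4)
step 3: fire α:  (p0=1, p1=2, p2=1, p3=1, p4=3, p5=3, p6=1, p7=4) → (p0=2, p1=2, p2=1, p3=1, p4=5, p5=2, p6=1, p7=6)
step 4: fire α:  (p0=2, p1=2, p2=1, p3=1, p4=5, p5=2, p6=1, p7=6) → (p0=3, p1=2, p2=1, p3=1, p4=7, p5=1, p6=1, p7=8)
step 5: fire α:  (p0=3, p1=2, p2=1, p3=1, p4=7, p5=1, p6=1, p7=8) → (p0=4, p1=2, p2=1, p3=1, p4=9, p5=0, p6=1, p7=10)

(p0=4, p1=2, p2=1, p3=1, p4=9, p5=0, p6=1, p7=10)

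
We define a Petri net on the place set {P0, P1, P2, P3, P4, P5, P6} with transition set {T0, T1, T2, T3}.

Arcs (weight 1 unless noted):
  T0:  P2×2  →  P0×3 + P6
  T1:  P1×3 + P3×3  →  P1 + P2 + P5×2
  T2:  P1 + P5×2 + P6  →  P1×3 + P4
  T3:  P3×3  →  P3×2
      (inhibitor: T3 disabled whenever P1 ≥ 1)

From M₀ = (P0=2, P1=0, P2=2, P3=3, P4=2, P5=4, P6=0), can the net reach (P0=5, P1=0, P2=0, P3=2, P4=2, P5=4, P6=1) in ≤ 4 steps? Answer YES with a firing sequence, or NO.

YES — reachable via ⟨T0, T3⟩ (2 firings)

step 1: fire T0:  (P0=2, P1=0, P2=2, P3=3, P4=2, P5=4, P6=0) → (P0=5, P1=0, P2=0, P3=3, P4=2, P5=4, P6=1)
step 2: fire T3:  (P0=5, P1=0, P2=0, P3=3, P4=2, P5=4, P6=1) → (P0=5, P1=0, P2=0, P3=2, P4=2, P5=4, P6=1)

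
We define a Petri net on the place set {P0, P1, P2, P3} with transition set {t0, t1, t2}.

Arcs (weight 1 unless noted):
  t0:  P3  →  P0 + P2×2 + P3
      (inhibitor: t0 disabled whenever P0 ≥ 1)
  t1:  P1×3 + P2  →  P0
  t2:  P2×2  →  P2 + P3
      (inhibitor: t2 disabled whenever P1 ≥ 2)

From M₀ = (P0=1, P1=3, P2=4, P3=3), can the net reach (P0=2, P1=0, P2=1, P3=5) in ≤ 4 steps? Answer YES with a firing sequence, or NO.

step 1: fire t1:  (P0=1, P1=3, P2=4, P3=3) → (P0=2, P1=0, P2=3, P3=3)
step 2: fire t2:  (P0=2, P1=0, P2=3, P3=3) → (P0=2, P1=0, P2=2, P3=4)
step 3: fire t2:  (P0=2, P1=0, P2=2, P3=4) → (P0=2, P1=0, P2=1, P3=5)

YES — reachable via ⟨t1, t2, t2⟩ (3 firings)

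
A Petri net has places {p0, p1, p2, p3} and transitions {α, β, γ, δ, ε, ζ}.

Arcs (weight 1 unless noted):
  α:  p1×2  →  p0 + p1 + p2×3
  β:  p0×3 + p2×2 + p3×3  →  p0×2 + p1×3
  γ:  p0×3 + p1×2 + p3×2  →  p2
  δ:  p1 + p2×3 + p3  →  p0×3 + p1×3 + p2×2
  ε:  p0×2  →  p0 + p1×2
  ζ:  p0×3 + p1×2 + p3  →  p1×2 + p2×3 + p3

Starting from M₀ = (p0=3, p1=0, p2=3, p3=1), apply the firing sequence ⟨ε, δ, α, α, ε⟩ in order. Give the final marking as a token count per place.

(p0=6, p1=4, p2=8, p3=0)

step 1: fire ε:  (p0=3, p1=0, p2=3, p3=1) → (p0=2, p1=2, p2=3, p3=1)
step 2: fire δ:  (p0=2, p1=2, p2=3, p3=1) → (p0=5, p1=4, p2=2, p3=0)
step 3: fire α:  (p0=5, p1=4, p2=2, p3=0) → (p0=6, p1=3, p2=5, p3=0)
step 4: fire α:  (p0=6, p1=3, p2=5, p3=0) → (p0=7, p1=2, p2=8, p3=0)
step 5: fire ε:  (p0=7, p1=2, p2=8, p3=0) → (p0=6, p1=4, p2=8, p3=0)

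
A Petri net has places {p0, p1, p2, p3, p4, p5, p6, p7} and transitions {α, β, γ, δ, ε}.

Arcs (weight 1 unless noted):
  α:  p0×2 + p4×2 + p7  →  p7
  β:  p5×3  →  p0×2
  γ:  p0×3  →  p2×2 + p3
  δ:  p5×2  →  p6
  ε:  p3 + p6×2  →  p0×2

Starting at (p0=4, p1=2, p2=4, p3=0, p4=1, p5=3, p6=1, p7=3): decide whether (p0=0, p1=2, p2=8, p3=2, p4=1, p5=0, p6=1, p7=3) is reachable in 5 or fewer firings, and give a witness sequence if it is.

step 1: fire β:  (p0=4, p1=2, p2=4, p3=0, p4=1, p5=3, p6=1, p7=3) → (p0=6, p1=2, p2=4, p3=0, p4=1, p5=0, p6=1, p7=3)
step 2: fire γ:  (p0=6, p1=2, p2=4, p3=0, p4=1, p5=0, p6=1, p7=3) → (p0=3, p1=2, p2=6, p3=1, p4=1, p5=0, p6=1, p7=3)
step 3: fire γ:  (p0=3, p1=2, p2=6, p3=1, p4=1, p5=0, p6=1, p7=3) → (p0=0, p1=2, p2=8, p3=2, p4=1, p5=0, p6=1, p7=3)

YES — reachable via ⟨β, γ, γ⟩ (3 firings)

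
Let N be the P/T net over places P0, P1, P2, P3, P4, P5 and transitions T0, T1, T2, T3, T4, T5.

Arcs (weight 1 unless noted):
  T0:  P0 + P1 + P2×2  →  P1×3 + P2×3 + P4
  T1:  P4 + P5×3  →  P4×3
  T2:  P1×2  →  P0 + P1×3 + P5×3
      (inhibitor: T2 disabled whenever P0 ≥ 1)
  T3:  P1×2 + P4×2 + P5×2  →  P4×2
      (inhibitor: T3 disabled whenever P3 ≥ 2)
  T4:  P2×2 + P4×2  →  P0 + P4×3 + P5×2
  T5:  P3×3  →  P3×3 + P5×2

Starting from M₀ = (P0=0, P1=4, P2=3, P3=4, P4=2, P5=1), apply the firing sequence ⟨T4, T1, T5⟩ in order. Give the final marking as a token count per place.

(P0=1, P1=4, P2=1, P3=4, P4=5, P5=2)

step 1: fire T4:  (P0=0, P1=4, P2=3, P3=4, P4=2, P5=1) → (P0=1, P1=4, P2=1, P3=4, P4=3, P5=3)
step 2: fire T1:  (P0=1, P1=4, P2=1, P3=4, P4=3, P5=3) → (P0=1, P1=4, P2=1, P3=4, P4=5, P5=0)
step 3: fire T5:  (P0=1, P1=4, P2=1, P3=4, P4=5, P5=0) → (P0=1, P1=4, P2=1, P3=4, P4=5, P5=2)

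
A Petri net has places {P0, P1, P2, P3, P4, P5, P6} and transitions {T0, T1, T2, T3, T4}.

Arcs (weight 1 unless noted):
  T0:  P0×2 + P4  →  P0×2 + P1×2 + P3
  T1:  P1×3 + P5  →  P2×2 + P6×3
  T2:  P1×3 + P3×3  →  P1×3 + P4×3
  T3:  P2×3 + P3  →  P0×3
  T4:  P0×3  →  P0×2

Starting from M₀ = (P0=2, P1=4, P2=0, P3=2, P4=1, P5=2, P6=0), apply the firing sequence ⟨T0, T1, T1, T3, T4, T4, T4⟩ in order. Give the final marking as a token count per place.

(P0=2, P1=0, P2=1, P3=2, P4=0, P5=0, P6=6)

step 1: fire T0:  (P0=2, P1=4, P2=0, P3=2, P4=1, P5=2, P6=0) → (P0=2, P1=6, P2=0, P3=3, P4=0, P5=2, P6=0)
step 2: fire T1:  (P0=2, P1=6, P2=0, P3=3, P4=0, P5=2, P6=0) → (P0=2, P1=3, P2=2, P3=3, P4=0, P5=1, P6=3)
step 3: fire T1:  (P0=2, P1=3, P2=2, P3=3, P4=0, P5=1, P6=3) → (P0=2, P1=0, P2=4, P3=3, P4=0, P5=0, P6=6)
step 4: fire T3:  (P0=2, P1=0, P2=4, P3=3, P4=0, P5=0, P6=6) → (P0=5, P1=0, P2=1, P3=2, P4=0, P5=0, P6=6)
step 5: fire T4:  (P0=5, P1=0, P2=1, P3=2, P4=0, P5=0, P6=6) → (P0=4, P1=0, P2=1, P3=2, P4=0, P5=0, P6=6)
step 6: fire T4:  (P0=4, P1=0, P2=1, P3=2, P4=0, P5=0, P6=6) → (P0=3, P1=0, P2=1, P3=2, P4=0, P5=0, P6=6)
step 7: fire T4:  (P0=3, P1=0, P2=1, P3=2, P4=0, P5=0, P6=6) → (P0=2, P1=0, P2=1, P3=2, P4=0, P5=0, P6=6)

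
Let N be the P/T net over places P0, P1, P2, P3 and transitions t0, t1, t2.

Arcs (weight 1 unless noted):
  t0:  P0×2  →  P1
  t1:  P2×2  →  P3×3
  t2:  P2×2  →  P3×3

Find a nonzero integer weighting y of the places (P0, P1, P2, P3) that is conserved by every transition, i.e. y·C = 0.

Incidence matrix C (rows=places, cols=transitions):
       t0   t1   t2
   P0  -2    0    0
   P1   1    0    0
   P2   0   -2   -2
   P3   0    3    3

Candidate y = [1, 2, 0, 0]; check y·C column-wise:
  col t0: 1·-2 + 2·1 = 0
  col t1: 1·0 + 2·0 + 0·-2 + 0·3 = 0
  col t2: 1·0 + 2·0 + 0·-2 + 0·3 = 0

y = (P0:1, P1:2, P2:0, P3:0)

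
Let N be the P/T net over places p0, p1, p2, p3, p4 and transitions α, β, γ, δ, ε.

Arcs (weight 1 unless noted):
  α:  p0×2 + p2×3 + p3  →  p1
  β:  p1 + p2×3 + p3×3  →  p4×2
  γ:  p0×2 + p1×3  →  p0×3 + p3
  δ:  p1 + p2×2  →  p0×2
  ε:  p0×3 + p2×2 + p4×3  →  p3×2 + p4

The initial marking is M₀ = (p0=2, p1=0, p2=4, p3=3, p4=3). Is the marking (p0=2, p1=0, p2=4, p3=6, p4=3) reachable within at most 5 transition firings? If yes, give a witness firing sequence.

NO — not reachable within 5 firings

depth 0: 1 marking
depth 1: 2 markings reached so far
depth 2: 2 markings reached so far
(frontier empty at depth 2; search complete)
target is not among the 2 markings reachable within 5 steps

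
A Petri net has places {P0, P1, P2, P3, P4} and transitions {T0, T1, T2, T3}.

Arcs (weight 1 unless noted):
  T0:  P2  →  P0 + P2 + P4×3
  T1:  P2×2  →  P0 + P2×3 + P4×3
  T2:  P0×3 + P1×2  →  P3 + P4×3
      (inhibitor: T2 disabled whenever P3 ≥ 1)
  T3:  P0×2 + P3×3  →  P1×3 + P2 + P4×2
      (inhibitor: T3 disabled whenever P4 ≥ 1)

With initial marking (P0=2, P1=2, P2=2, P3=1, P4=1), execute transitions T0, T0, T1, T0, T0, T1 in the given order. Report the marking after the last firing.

step 1: fire T0:  (P0=2, P1=2, P2=2, P3=1, P4=1) → (P0=3, P1=2, P2=2, P3=1, P4=4)
step 2: fire T0:  (P0=3, P1=2, P2=2, P3=1, P4=4) → (P0=4, P1=2, P2=2, P3=1, P4=7)
step 3: fire T1:  (P0=4, P1=2, P2=2, P3=1, P4=7) → (P0=5, P1=2, P2=3, P3=1, P4=10)
step 4: fire T0:  (P0=5, P1=2, P2=3, P3=1, P4=10) → (P0=6, P1=2, P2=3, P3=1, P4=13)
step 5: fire T0:  (P0=6, P1=2, P2=3, P3=1, P4=13) → (P0=7, P1=2, P2=3, P3=1, P4=16)
step 6: fire T1:  (P0=7, P1=2, P2=3, P3=1, P4=16) → (P0=8, P1=2, P2=4, P3=1, P4=19)

(P0=8, P1=2, P2=4, P3=1, P4=19)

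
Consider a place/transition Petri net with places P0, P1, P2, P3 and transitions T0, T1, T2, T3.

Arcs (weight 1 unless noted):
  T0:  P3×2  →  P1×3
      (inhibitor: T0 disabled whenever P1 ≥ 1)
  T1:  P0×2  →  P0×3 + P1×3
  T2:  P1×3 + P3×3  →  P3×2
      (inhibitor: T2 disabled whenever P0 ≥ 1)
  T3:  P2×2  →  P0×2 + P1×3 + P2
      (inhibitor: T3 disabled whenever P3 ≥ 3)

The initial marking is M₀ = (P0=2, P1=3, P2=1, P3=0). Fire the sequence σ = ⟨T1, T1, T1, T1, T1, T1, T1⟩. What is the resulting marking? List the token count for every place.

(P0=9, P1=24, P2=1, P3=0)

step 1: fire T1:  (P0=2, P1=3, P2=1, P3=0) → (P0=3, P1=6, P2=1, P3=0)
step 2: fire T1:  (P0=3, P1=6, P2=1, P3=0) → (P0=4, P1=9, P2=1, P3=0)
step 3: fire T1:  (P0=4, P1=9, P2=1, P3=0) → (P0=5, P1=12, P2=1, P3=0)
step 4: fire T1:  (P0=5, P1=12, P2=1, P3=0) → (P0=6, P1=15, P2=1, P3=0)
step 5: fire T1:  (P0=6, P1=15, P2=1, P3=0) → (P0=7, P1=18, P2=1, P3=0)
step 6: fire T1:  (P0=7, P1=18, P2=1, P3=0) → (P0=8, P1=21, P2=1, P3=0)
step 7: fire T1:  (P0=8, P1=21, P2=1, P3=0) → (P0=9, P1=24, P2=1, P3=0)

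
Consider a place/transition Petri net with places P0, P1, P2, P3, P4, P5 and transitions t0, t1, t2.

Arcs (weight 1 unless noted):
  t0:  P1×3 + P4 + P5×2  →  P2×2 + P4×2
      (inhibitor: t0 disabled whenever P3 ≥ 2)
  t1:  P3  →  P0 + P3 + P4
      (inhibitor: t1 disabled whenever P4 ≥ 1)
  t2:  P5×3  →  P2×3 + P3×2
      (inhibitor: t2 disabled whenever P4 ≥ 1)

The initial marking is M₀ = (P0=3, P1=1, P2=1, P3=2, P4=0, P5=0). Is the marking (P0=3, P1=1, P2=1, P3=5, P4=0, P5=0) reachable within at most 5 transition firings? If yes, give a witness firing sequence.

depth 0: 1 marking
depth 1: 2 markings reached so far
depth 2: 2 markings reached so far
(frontier empty at depth 2; search complete)
target is not among the 2 markings reachable within 5 steps

NO — not reachable within 5 firings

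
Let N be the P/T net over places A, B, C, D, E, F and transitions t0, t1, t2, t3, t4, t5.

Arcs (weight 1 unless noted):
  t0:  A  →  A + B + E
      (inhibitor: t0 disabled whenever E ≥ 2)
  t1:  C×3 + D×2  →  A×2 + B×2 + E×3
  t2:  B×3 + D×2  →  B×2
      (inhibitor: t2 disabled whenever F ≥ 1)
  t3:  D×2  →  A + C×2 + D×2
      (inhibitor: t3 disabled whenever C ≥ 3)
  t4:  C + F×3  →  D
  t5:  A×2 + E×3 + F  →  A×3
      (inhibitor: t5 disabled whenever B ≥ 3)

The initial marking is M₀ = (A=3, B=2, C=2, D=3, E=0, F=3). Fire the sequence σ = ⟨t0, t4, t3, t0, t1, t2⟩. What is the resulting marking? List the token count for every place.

step 1: fire t0:  (A=3, B=2, C=2, D=3, E=0, F=3) → (A=3, B=3, C=2, D=3, E=1, F=3)
step 2: fire t4:  (A=3, B=3, C=2, D=3, E=1, F=3) → (A=3, B=3, C=1, D=4, E=1, F=0)
step 3: fire t3:  (A=3, B=3, C=1, D=4, E=1, F=0) → (A=4, B=3, C=3, D=4, E=1, F=0)
step 4: fire t0:  (A=4, B=3, C=3, D=4, E=1, F=0) → (A=4, B=4, C=3, D=4, E=2, F=0)
step 5: fire t1:  (A=4, B=4, C=3, D=4, E=2, F=0) → (A=6, B=6, C=0, D=2, E=5, F=0)
step 6: fire t2:  (A=6, B=6, C=0, D=2, E=5, F=0) → (A=6, B=5, C=0, D=0, E=5, F=0)

(A=6, B=5, C=0, D=0, E=5, F=0)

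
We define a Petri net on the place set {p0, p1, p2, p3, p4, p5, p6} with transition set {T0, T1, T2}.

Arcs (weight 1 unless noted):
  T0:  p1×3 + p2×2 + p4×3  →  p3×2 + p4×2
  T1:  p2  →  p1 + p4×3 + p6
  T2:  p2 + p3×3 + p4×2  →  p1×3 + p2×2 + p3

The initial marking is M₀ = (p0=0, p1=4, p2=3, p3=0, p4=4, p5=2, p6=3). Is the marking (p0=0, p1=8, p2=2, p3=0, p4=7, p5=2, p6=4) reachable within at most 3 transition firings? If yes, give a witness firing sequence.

NO — not reachable within 3 firings

depth 0: 1 marking
depth 1: 3 markings reached so far
depth 2: 5 markings reached so far
depth 3: 6 markings reached so far
target is not among the 6 markings reachable within 3 steps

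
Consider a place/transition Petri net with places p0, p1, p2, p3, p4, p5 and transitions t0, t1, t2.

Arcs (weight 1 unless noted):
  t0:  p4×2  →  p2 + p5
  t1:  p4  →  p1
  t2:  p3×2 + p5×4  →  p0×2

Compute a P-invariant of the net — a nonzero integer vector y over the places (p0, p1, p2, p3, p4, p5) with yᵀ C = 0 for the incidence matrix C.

y = (p0:1, p1:0, p2:0, p3:1, p4:0, p5:0)

Incidence matrix C (rows=places, cols=transitions):
       t0   t1   t2
   p0   0    0    2
   p1   0    1    0
   p2   1    0    0
   p3   0    0   -2
   p4  -2   -1    0
   p5   1    0   -4

Candidate y = [1, 0, 0, 1, 0, 0]; check y·C column-wise:
  col t0: 1·0 + 0·1 + 1·0 + 0·-2 + 0·1 = 0
  col t1: 1·0 + 0·1 + 1·0 + 0·-1 = 0
  col t2: 1·2 + 1·-2 + 0·-4 = 0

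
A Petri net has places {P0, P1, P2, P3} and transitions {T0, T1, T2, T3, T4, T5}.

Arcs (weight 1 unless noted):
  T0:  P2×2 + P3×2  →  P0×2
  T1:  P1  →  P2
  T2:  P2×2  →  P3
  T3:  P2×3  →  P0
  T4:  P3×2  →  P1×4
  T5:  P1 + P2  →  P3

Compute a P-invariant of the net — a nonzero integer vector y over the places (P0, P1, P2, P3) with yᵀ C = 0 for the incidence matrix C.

Incidence matrix C (rows=places, cols=transitions):
       T0   T1   T2   T3   T4   T5
   P0   2    0    0    1    0    0
   P1   0   -1    0    0    4   -1
   P2  -2    1   -2   -3    0   -1
   P3  -2    0    1    0   -2    1

Candidate y = [3, 1, 1, 2]; check y·C column-wise:
  col T0: 3·2 + 1·0 + 1·-2 + 2·-2 = 0
  col T1: 3·0 + 1·-1 + 1·1 + 2·0 = 0
  col T2: 3·0 + 1·0 + 1·-2 + 2·1 = 0
  col T3: 3·1 + 1·0 + 1·-3 + 2·0 = 0
  col T4: 3·0 + 1·4 + 1·0 + 2·-2 = 0
  col T5: 3·0 + 1·-1 + 1·-1 + 2·1 = 0

y = (P0:3, P1:1, P2:1, P3:2)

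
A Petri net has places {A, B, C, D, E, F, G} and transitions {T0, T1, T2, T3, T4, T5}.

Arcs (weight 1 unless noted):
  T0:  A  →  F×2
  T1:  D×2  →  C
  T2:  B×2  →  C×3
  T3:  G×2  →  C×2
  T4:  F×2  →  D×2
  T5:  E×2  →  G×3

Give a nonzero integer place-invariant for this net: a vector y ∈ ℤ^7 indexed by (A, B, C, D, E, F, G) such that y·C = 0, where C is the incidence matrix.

Incidence matrix C (rows=places, cols=transitions):
       T0   T1   T2   T3   T4   T5
    A  -1    0    0    0    0    0
    B   0    0   -2    0    0    0
    C   0    1    3    2    0    0
    D   0   -2    0    0    2    0
    E   0    0    0    0    0   -2
    F   2    0    0    0   -2    0
    G   0    0    0   -2    0    3

Candidate y = [2, 3, 2, 1, 3, 1, 2]; check y·C column-wise:
  col T0: 2·-1 + 3·0 + 2·0 + 1·0 + 3·0 + 1·2 + 2·0 = 0
  col T1: 2·0 + 3·0 + 2·1 + 1·-2 + 3·0 + 1·0 + 2·0 = 0
  col T2: 2·0 + 3·-2 + 2·3 + 1·0 + 3·0 + 1·0 + 2·0 = 0
  col T3: 2·0 + 3·0 + 2·2 + 1·0 + 3·0 + 1·0 + 2·-2 = 0
  col T4: 2·0 + 3·0 + 2·0 + 1·2 + 3·0 + 1·-2 + 2·0 = 0
  col T5: 2·0 + 3·0 + 2·0 + 1·0 + 3·-2 + 1·0 + 2·3 = 0

y = (A:2, B:3, C:2, D:1, E:3, F:1, G:2)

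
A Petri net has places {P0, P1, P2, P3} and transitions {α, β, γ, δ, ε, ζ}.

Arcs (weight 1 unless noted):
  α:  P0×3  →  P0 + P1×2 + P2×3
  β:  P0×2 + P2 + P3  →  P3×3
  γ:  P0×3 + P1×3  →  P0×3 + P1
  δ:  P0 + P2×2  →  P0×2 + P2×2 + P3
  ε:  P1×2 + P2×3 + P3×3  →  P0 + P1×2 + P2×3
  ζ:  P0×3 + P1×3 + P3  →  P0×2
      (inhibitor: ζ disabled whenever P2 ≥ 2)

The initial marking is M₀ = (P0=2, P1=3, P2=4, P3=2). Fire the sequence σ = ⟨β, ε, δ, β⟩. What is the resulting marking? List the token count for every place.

(P0=0, P1=3, P2=2, P3=4)

step 1: fire β:  (P0=2, P1=3, P2=4, P3=2) → (P0=0, P1=3, P2=3, P3=4)
step 2: fire ε:  (P0=0, P1=3, P2=3, P3=4) → (P0=1, P1=3, P2=3, P3=1)
step 3: fire δ:  (P0=1, P1=3, P2=3, P3=1) → (P0=2, P1=3, P2=3, P3=2)
step 4: fire β:  (P0=2, P1=3, P2=3, P3=2) → (P0=0, P1=3, P2=2, P3=4)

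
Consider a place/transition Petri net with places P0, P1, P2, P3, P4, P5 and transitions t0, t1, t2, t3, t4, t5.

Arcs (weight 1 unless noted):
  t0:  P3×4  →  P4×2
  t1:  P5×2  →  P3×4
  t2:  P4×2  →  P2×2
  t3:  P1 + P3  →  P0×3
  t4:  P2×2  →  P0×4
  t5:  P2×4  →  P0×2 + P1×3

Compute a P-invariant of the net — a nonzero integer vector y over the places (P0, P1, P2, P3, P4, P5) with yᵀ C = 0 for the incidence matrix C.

y = (P0:1, P1:2, P2:2, P3:1, P4:2, P5:2)

Incidence matrix C (rows=places, cols=transitions):
       t0   t1   t2   t3   t4   t5
   P0   0    0    0    3    4    2
   P1   0    0    0   -1    0    3
   P2   0    0    2    0   -2   -4
   P3  -4    4    0   -1    0    0
   P4   2    0   -2    0    0    0
   P5   0   -2    0    0    0    0

Candidate y = [1, 2, 2, 1, 2, 2]; check y·C column-wise:
  col t0: 1·0 + 2·0 + 2·0 + 1·-4 + 2·2 + 2·0 = 0
  col t1: 1·0 + 2·0 + 2·0 + 1·4 + 2·0 + 2·-2 = 0
  col t2: 1·0 + 2·0 + 2·2 + 1·0 + 2·-2 + 2·0 = 0
  col t3: 1·3 + 2·-1 + 2·0 + 1·-1 + 2·0 + 2·0 = 0
  col t4: 1·4 + 2·0 + 2·-2 + 1·0 + 2·0 + 2·0 = 0
  col t5: 1·2 + 2·3 + 2·-4 + 1·0 + 2·0 + 2·0 = 0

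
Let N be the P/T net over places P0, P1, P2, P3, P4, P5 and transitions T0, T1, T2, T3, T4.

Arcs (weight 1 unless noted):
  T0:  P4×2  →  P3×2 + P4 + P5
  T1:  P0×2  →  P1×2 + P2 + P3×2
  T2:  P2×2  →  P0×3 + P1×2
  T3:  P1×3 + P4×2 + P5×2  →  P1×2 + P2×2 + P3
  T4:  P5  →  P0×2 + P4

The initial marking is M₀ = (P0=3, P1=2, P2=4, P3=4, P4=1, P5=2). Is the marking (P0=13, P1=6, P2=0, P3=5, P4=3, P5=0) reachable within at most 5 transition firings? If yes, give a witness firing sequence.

depth 0: 1 marking
depth 1: 4 markings reached so far
depth 2: 10 markings reached so far
depth 3: 20 markings reached so far
depth 4: 34 markings reached so far
depth 5: 51 markings reached so far
target is not among the 51 markings reachable within 5 steps

NO — not reachable within 5 firings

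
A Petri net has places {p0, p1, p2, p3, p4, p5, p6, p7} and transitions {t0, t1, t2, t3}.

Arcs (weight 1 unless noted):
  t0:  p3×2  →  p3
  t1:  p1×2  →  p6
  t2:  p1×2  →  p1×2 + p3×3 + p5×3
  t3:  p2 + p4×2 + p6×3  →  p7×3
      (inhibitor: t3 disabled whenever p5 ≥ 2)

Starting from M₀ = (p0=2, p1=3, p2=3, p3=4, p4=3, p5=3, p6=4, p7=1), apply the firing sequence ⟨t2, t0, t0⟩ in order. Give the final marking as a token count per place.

(p0=2, p1=3, p2=3, p3=5, p4=3, p5=6, p6=4, p7=1)

step 1: fire t2:  (p0=2, p1=3, p2=3, p3=4, p4=3, p5=3, p6=4, p7=1) → (p0=2, p1=3, p2=3, p3=7, p4=3, p5=6, p6=4, p7=1)
step 2: fire t0:  (p0=2, p1=3, p2=3, p3=7, p4=3, p5=6, p6=4, p7=1) → (p0=2, p1=3, p2=3, p3=6, p4=3, p5=6, p6=4, p7=1)
step 3: fire t0:  (p0=2, p1=3, p2=3, p3=6, p4=3, p5=6, p6=4, p7=1) → (p0=2, p1=3, p2=3, p3=5, p4=3, p5=6, p6=4, p7=1)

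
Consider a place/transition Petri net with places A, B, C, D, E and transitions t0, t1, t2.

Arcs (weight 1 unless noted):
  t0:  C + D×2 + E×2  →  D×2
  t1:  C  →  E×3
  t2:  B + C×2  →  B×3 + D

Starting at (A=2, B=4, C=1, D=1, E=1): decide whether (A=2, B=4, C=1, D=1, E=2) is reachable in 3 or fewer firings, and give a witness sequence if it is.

depth 0: 1 marking
depth 1: 2 markings reached so far
depth 2: 2 markings reached so far
(frontier empty at depth 2; search complete)
target is not among the 2 markings reachable within 3 steps

NO — not reachable within 3 firings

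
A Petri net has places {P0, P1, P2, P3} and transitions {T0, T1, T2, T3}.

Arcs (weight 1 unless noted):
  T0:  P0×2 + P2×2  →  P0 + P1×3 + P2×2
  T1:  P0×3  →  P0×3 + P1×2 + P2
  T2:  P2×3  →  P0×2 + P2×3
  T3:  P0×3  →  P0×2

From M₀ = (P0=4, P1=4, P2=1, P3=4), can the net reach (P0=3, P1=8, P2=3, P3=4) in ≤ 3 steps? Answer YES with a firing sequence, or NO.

YES — reachable via ⟨T1, T1, T3⟩ (3 firings)

step 1: fire T1:  (P0=4, P1=4, P2=1, P3=4) → (P0=4, P1=6, P2=2, P3=4)
step 2: fire T1:  (P0=4, P1=6, P2=2, P3=4) → (P0=4, P1=8, P2=3, P3=4)
step 3: fire T3:  (P0=4, P1=8, P2=3, P3=4) → (P0=3, P1=8, P2=3, P3=4)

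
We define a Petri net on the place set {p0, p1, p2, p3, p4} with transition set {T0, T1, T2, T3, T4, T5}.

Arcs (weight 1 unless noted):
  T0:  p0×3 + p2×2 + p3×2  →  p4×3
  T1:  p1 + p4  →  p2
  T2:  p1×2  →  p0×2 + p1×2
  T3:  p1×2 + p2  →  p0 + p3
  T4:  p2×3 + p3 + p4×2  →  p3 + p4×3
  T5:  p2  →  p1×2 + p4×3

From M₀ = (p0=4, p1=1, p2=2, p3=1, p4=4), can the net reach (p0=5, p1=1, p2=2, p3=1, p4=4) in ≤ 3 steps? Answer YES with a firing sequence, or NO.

NO — not reachable within 3 firings

depth 0: 1 marking
depth 1: 3 markings reached so far
depth 2: 8 markings reached so far
depth 3: 15 markings reached so far
target is not among the 15 markings reachable within 3 steps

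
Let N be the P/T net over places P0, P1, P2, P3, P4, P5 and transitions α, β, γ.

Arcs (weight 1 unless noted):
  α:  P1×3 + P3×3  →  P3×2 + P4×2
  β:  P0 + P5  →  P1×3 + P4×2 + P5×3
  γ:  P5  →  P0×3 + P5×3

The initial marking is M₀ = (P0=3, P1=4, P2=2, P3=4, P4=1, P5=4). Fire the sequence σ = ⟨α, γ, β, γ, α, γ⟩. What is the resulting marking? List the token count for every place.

step 1: fire α:  (P0=3, P1=4, P2=2, P3=4, P4=1, P5=4) → (P0=3, P1=1, P2=2, P3=3, P4=3, P5=4)
step 2: fire γ:  (P0=3, P1=1, P2=2, P3=3, P4=3, P5=4) → (P0=6, P1=1, P2=2, P3=3, P4=3, P5=6)
step 3: fire β:  (P0=6, P1=1, P2=2, P3=3, P4=3, P5=6) → (P0=5, P1=4, P2=2, P3=3, P4=5, P5=8)
step 4: fire γ:  (P0=5, P1=4, P2=2, P3=3, P4=5, P5=8) → (P0=8, P1=4, P2=2, P3=3, P4=5, P5=10)
step 5: fire α:  (P0=8, P1=4, P2=2, P3=3, P4=5, P5=10) → (P0=8, P1=1, P2=2, P3=2, P4=7, P5=10)
step 6: fire γ:  (P0=8, P1=1, P2=2, P3=2, P4=7, P5=10) → (P0=11, P1=1, P2=2, P3=2, P4=7, P5=12)

(P0=11, P1=1, P2=2, P3=2, P4=7, P5=12)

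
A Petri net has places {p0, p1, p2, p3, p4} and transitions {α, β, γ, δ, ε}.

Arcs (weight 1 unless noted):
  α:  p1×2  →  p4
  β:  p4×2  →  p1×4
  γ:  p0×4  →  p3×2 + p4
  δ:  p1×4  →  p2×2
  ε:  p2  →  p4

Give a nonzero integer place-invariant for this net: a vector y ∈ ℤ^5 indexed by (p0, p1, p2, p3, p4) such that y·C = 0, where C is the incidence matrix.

Incidence matrix C (rows=places, cols=transitions):
        α    β    γ    δ    ε
   p0   0    0   -4    0    0
   p1  -2    4    0   -4    0
   p2   0    0    0    2   -1
   p3   0    0    2    0    0
   p4   1   -2    1    0    1

Candidate y = [1, 0, 0, 2, 0]; check y·C column-wise:
  col α: 1·0 + 0·-2 + 2·0 + 0·1 = 0
  col β: 1·0 + 0·4 + 2·0 + 0·-2 = 0
  col γ: 1·-4 + 2·2 + 0·1 = 0
  col δ: 1·0 + 0·-4 + 0·2 + 2·0 = 0
  col ε: 1·0 + 0·-1 + 2·0 + 0·1 = 0

y = (p0:1, p1:0, p2:0, p3:2, p4:0)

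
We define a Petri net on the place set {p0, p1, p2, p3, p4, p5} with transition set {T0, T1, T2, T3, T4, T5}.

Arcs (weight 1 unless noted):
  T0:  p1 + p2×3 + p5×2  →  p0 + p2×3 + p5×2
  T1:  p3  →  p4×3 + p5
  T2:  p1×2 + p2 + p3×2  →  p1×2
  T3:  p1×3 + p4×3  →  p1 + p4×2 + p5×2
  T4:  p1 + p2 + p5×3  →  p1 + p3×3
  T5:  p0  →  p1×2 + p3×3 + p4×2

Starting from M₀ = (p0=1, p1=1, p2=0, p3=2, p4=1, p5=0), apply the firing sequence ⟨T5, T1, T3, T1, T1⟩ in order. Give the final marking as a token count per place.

(p0=0, p1=1, p2=0, p3=2, p4=11, p5=5)

step 1: fire T5:  (p0=1, p1=1, p2=0, p3=2, p4=1, p5=0) → (p0=0, p1=3, p2=0, p3=5, p4=3, p5=0)
step 2: fire T1:  (p0=0, p1=3, p2=0, p3=5, p4=3, p5=0) → (p0=0, p1=3, p2=0, p3=4, p4=6, p5=1)
step 3: fire T3:  (p0=0, p1=3, p2=0, p3=4, p4=6, p5=1) → (p0=0, p1=1, p2=0, p3=4, p4=5, p5=3)
step 4: fire T1:  (p0=0, p1=1, p2=0, p3=4, p4=5, p5=3) → (p0=0, p1=1, p2=0, p3=3, p4=8, p5=4)
step 5: fire T1:  (p0=0, p1=1, p2=0, p3=3, p4=8, p5=4) → (p0=0, p1=1, p2=0, p3=2, p4=11, p5=5)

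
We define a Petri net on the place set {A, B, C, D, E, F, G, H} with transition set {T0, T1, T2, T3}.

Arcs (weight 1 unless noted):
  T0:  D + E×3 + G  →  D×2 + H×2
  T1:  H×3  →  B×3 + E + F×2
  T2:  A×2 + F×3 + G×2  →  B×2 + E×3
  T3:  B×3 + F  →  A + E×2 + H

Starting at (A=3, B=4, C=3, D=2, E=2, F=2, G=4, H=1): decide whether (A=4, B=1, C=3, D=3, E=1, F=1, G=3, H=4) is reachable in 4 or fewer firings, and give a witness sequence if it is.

step 1: fire T3:  (A=3, B=4, C=3, D=2, E=2, F=2, G=4, H=1) → (A=4, B=1, C=3, D=2, E=4, F=1, G=4, H=2)
step 2: fire T0:  (A=4, B=1, C=3, D=2, E=4, F=1, G=4, H=2) → (A=4, B=1, C=3, D=3, E=1, F=1, G=3, H=4)

YES — reachable via ⟨T3, T0⟩ (2 firings)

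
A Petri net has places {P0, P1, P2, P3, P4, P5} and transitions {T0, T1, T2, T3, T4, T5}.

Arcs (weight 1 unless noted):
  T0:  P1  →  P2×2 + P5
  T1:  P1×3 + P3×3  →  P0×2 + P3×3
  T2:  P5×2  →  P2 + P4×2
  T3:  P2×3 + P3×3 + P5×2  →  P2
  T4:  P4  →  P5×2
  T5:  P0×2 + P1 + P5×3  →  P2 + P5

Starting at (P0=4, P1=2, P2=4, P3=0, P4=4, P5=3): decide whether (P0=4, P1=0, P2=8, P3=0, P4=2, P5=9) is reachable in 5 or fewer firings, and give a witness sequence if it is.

YES — reachable via ⟨T0, T0, T4, T4⟩ (4 firings)

step 1: fire T0:  (P0=4, P1=2, P2=4, P3=0, P4=4, P5=3) → (P0=4, P1=1, P2=6, P3=0, P4=4, P5=4)
step 2: fire T0:  (P0=4, P1=1, P2=6, P3=0, P4=4, P5=4) → (P0=4, P1=0, P2=8, P3=0, P4=4, P5=5)
step 3: fire T4:  (P0=4, P1=0, P2=8, P3=0, P4=4, P5=5) → (P0=4, P1=0, P2=8, P3=0, P4=3, P5=7)
step 4: fire T4:  (P0=4, P1=0, P2=8, P3=0, P4=3, P5=7) → (P0=4, P1=0, P2=8, P3=0, P4=2, P5=9)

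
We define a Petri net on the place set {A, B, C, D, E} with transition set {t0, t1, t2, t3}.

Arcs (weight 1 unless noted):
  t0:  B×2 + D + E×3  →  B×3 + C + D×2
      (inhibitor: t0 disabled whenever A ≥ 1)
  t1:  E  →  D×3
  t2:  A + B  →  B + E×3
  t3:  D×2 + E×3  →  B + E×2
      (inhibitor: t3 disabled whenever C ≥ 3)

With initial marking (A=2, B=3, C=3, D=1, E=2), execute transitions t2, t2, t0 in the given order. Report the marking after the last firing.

step 1: fire t2:  (A=2, B=3, C=3, D=1, E=2) → (A=1, B=3, C=3, D=1, E=5)
step 2: fire t2:  (A=1, B=3, C=3, D=1, E=5) → (A=0, B=3, C=3, D=1, E=8)
step 3: fire t0:  (A=0, B=3, C=3, D=1, E=8) → (A=0, B=4, C=4, D=2, E=5)

(A=0, B=4, C=4, D=2, E=5)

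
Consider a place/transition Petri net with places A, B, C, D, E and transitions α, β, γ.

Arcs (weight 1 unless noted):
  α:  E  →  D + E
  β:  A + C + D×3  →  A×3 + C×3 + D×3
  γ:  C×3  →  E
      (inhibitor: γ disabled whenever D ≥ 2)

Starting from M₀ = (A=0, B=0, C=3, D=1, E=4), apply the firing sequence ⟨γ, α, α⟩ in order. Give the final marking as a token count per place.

(A=0, B=0, C=0, D=3, E=5)

step 1: fire γ:  (A=0, B=0, C=3, D=1, E=4) → (A=0, B=0, C=0, D=1, E=5)
step 2: fire α:  (A=0, B=0, C=0, D=1, E=5) → (A=0, B=0, C=0, D=2, E=5)
step 3: fire α:  (A=0, B=0, C=0, D=2, E=5) → (A=0, B=0, C=0, D=3, E=5)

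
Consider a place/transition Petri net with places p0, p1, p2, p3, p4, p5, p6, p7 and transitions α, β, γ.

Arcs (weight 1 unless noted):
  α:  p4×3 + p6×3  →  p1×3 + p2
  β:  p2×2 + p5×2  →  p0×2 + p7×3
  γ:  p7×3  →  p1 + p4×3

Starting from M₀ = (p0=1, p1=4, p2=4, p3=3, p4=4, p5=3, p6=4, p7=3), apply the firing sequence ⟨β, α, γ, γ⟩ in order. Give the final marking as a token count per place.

(p0=3, p1=9, p2=3, p3=3, p4=7, p5=1, p6=1, p7=0)

step 1: fire β:  (p0=1, p1=4, p2=4, p3=3, p4=4, p5=3, p6=4, p7=3) → (p0=3, p1=4, p2=2, p3=3, p4=4, p5=1, p6=4, p7=6)
step 2: fire α:  (p0=3, p1=4, p2=2, p3=3, p4=4, p5=1, p6=4, p7=6) → (p0=3, p1=7, p2=3, p3=3, p4=1, p5=1, p6=1, p7=6)
step 3: fire γ:  (p0=3, p1=7, p2=3, p3=3, p4=1, p5=1, p6=1, p7=6) → (p0=3, p1=8, p2=3, p3=3, p4=4, p5=1, p6=1, p7=3)
step 4: fire γ:  (p0=3, p1=8, p2=3, p3=3, p4=4, p5=1, p6=1, p7=3) → (p0=3, p1=9, p2=3, p3=3, p4=7, p5=1, p6=1, p7=0)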